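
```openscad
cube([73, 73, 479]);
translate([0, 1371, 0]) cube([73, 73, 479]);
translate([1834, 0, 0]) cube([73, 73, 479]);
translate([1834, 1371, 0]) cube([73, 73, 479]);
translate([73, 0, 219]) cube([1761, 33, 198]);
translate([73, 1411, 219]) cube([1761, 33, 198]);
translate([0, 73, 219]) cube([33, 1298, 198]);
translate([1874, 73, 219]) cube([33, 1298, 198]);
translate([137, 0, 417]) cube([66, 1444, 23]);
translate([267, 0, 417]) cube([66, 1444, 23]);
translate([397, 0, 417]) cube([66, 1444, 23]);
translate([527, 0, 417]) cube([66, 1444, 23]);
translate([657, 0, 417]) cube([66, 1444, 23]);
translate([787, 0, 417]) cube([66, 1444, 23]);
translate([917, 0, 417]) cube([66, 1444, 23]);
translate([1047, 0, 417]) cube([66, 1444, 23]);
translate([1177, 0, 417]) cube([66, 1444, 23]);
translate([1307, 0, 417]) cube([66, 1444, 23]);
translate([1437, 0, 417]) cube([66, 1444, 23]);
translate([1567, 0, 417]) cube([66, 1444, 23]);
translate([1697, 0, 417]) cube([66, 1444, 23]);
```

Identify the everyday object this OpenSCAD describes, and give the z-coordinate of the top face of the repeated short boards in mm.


A bed frame. The slat-top height is 440 mm.

Four posts, four rails, and a row of slats — a bed frame. Slats sit on the rails at z = 219 + 198 = 417; with slat thickness 23, the top is 440 mm.


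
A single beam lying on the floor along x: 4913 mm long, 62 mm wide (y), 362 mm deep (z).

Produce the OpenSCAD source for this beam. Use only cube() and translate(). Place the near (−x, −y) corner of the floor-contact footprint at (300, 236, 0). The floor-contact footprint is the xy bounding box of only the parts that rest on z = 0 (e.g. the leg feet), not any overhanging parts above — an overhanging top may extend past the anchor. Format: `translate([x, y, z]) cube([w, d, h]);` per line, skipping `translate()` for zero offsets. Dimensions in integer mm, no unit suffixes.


translate([300, 236, 0]) cube([4913, 62, 362]);


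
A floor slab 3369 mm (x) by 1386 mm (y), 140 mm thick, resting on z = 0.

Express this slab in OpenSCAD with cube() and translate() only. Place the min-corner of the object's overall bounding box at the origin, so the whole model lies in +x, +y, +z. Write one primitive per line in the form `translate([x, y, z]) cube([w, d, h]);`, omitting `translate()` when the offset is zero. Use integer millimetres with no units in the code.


cube([3369, 1386, 140]);


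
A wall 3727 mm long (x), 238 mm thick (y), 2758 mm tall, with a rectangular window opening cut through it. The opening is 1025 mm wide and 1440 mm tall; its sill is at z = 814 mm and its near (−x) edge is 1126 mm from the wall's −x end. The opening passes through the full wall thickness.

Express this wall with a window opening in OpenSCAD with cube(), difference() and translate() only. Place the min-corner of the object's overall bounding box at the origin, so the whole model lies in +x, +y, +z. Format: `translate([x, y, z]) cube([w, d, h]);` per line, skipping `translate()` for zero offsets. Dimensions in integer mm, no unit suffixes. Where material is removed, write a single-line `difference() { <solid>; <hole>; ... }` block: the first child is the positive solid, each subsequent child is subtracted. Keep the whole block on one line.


difference() { cube([3727, 238, 2758]); translate([1126, 0, 814]) cube([1025, 238, 1440]); }


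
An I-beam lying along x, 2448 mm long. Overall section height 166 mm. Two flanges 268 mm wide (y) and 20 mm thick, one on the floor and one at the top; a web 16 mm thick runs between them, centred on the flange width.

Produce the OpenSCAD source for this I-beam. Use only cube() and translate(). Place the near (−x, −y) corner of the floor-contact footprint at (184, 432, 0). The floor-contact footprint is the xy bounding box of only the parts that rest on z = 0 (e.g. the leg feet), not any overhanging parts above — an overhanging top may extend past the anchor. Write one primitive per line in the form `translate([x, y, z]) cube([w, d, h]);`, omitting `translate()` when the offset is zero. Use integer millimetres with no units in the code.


translate([184, 432, 0]) cube([2448, 268, 20]);
translate([184, 558, 20]) cube([2448, 16, 126]);
translate([184, 432, 146]) cube([2448, 268, 20]);


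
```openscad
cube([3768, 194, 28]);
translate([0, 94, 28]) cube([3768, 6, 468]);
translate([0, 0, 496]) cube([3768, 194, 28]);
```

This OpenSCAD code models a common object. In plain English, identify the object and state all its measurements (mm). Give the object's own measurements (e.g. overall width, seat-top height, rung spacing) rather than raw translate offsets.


An I-beam lying along x, 3768 mm long. Overall section height 524 mm. Two flanges 194 mm wide (y) and 28 mm thick, one on the floor and one at the top; a web 6 mm thick runs between them, centred on the flange width.


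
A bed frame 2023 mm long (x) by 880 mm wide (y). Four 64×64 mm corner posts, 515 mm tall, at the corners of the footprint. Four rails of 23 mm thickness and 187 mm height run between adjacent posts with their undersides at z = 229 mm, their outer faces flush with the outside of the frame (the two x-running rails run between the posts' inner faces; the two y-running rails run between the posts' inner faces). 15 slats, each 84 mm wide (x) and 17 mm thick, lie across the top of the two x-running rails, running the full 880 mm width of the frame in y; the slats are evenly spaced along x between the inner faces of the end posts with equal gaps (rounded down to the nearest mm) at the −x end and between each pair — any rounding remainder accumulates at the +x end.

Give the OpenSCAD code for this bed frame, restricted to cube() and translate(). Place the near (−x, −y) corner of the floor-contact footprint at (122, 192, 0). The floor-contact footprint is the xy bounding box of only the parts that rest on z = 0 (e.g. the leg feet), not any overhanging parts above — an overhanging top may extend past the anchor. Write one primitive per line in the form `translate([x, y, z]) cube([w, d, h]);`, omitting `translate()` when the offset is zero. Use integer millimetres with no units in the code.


translate([122, 192, 0]) cube([64, 64, 515]);
translate([122, 1008, 0]) cube([64, 64, 515]);
translate([2081, 192, 0]) cube([64, 64, 515]);
translate([2081, 1008, 0]) cube([64, 64, 515]);
translate([186, 192, 229]) cube([1895, 23, 187]);
translate([186, 1049, 229]) cube([1895, 23, 187]);
translate([122, 256, 229]) cube([23, 752, 187]);
translate([2122, 256, 229]) cube([23, 752, 187]);
translate([225, 192, 416]) cube([84, 880, 17]);
translate([348, 192, 416]) cube([84, 880, 17]);
translate([471, 192, 416]) cube([84, 880, 17]);
translate([594, 192, 416]) cube([84, 880, 17]);
translate([717, 192, 416]) cube([84, 880, 17]);
translate([840, 192, 416]) cube([84, 880, 17]);
translate([963, 192, 416]) cube([84, 880, 17]);
translate([1086, 192, 416]) cube([84, 880, 17]);
translate([1209, 192, 416]) cube([84, 880, 17]);
translate([1332, 192, 416]) cube([84, 880, 17]);
translate([1455, 192, 416]) cube([84, 880, 17]);
translate([1578, 192, 416]) cube([84, 880, 17]);
translate([1701, 192, 416]) cube([84, 880, 17]);
translate([1824, 192, 416]) cube([84, 880, 17]);
translate([1947, 192, 416]) cube([84, 880, 17]);


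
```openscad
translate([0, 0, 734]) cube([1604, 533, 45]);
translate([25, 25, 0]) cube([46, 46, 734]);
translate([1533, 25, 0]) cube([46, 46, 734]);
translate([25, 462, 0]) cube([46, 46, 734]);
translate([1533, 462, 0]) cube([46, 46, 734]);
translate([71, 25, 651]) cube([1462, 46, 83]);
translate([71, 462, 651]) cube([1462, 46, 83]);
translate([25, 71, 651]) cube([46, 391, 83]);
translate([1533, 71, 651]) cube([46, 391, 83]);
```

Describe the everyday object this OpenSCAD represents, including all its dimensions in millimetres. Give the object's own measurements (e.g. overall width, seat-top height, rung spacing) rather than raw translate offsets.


A table: top 1604 mm (x) × 533 mm (y), 45 mm thick, upper face at z = 779 mm, on four 46×46 mm square legs, each inset 25 mm from the nearest pair of top edges from z = 0 to the bottom of the top. Four apron rails, 46 mm thick and 83 mm tall, run between adjacent legs with their top edges flush with the underside of the top and their outer faces flush with the legs' outer faces.


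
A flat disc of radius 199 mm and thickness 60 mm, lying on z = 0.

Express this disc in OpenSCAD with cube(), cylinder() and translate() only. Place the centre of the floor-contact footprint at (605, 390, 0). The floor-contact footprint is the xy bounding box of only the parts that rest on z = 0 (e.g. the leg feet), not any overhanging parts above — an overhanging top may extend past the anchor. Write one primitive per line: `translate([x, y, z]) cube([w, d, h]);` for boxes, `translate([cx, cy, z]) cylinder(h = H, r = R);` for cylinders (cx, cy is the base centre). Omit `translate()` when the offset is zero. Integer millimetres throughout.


translate([605, 390, 0]) cylinder(h = 60, r = 199);


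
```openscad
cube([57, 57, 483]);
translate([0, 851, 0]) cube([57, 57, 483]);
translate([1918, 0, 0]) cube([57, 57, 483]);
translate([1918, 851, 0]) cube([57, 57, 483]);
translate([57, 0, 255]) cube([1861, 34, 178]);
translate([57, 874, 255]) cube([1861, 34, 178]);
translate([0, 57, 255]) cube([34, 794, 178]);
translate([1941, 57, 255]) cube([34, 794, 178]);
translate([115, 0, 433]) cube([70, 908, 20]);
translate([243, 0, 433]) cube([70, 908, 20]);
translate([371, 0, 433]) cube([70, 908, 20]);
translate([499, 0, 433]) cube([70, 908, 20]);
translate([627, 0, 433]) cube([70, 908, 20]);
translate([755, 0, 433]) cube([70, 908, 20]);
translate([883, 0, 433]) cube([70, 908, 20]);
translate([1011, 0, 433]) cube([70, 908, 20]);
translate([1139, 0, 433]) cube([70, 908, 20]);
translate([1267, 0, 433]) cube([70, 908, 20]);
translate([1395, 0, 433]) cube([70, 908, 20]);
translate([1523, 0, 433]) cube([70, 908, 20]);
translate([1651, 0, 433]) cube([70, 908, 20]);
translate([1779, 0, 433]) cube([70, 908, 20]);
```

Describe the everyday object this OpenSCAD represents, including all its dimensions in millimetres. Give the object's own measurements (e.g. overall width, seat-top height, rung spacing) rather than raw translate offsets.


A bed frame 1975 mm long (x) by 908 mm wide (y). Four 57×57 mm corner posts, 483 mm tall, at the corners of the footprint. Four rails of 34 mm thickness and 178 mm height run between adjacent posts with their undersides at z = 255 mm, their outer faces flush with the outside of the frame (the two x-running rails run between the posts' inner faces; the two y-running rails run between the posts' inner faces). 14 slats, each 70 mm wide (x) and 20 mm thick, lie across the top of the two x-running rails, running the full 908 mm width of the frame in y; along x they sit between the end posts with a 58 mm gap after the −x posts and between neighbouring slats, leaving 69 mm before the +x posts.


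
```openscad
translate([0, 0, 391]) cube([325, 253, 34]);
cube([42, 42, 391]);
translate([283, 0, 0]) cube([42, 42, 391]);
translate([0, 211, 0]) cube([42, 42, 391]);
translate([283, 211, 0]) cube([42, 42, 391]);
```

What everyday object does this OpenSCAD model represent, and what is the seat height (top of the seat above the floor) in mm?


A stool. The seat height is 425 mm.

A 325×253×34 slab at z = 391 on four corner posts — a stool. The seat top is 391 + 34 = 425 mm.


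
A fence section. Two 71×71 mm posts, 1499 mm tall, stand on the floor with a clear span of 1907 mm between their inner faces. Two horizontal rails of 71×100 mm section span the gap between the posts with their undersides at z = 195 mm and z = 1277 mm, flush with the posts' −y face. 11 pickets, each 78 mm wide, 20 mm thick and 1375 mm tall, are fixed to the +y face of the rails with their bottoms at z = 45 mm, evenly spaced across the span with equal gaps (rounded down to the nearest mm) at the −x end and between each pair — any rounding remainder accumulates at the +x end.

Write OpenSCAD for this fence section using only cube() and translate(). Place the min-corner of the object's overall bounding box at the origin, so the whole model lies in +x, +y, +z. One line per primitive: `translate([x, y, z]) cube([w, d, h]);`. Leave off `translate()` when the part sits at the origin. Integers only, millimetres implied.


cube([71, 71, 1499]);
translate([1978, 0, 0]) cube([71, 71, 1499]);
translate([71, 0, 195]) cube([1907, 71, 100]);
translate([71, 0, 1277]) cube([1907, 71, 100]);
translate([158, 71, 45]) cube([78, 20, 1375]);
translate([323, 71, 45]) cube([78, 20, 1375]);
translate([488, 71, 45]) cube([78, 20, 1375]);
translate([653, 71, 45]) cube([78, 20, 1375]);
translate([818, 71, 45]) cube([78, 20, 1375]);
translate([983, 71, 45]) cube([78, 20, 1375]);
translate([1148, 71, 45]) cube([78, 20, 1375]);
translate([1313, 71, 45]) cube([78, 20, 1375]);
translate([1478, 71, 45]) cube([78, 20, 1375]);
translate([1643, 71, 45]) cube([78, 20, 1375]);
translate([1808, 71, 45]) cube([78, 20, 1375]);


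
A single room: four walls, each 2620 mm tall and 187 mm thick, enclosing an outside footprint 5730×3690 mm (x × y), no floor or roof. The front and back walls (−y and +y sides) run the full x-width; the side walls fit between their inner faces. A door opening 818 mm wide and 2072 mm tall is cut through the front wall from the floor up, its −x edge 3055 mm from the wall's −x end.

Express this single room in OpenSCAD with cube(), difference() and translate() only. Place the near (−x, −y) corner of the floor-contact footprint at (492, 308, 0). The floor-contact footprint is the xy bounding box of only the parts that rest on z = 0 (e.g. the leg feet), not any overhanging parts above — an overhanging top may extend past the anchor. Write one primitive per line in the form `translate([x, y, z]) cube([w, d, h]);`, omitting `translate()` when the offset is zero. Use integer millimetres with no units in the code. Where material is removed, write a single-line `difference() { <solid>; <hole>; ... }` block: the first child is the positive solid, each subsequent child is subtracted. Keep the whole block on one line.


difference() { translate([492, 308, 0]) cube([5730, 187, 2620]); translate([3547, 308, 0]) cube([818, 187, 2072]); }
translate([492, 3811, 0]) cube([5730, 187, 2620]);
translate([492, 495, 0]) cube([187, 3316, 2620]);
translate([6035, 495, 0]) cube([187, 3316, 2620]);


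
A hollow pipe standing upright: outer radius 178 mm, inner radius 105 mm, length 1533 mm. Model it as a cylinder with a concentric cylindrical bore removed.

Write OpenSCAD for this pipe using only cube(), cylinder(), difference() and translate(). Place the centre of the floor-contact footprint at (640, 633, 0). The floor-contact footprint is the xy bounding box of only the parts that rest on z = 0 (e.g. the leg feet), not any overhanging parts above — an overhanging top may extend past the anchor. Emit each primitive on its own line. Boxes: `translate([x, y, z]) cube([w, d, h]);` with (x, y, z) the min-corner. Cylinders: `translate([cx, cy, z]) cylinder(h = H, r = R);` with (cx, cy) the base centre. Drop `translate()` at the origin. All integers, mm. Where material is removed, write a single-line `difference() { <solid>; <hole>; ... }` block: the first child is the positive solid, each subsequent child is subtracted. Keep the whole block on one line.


difference() { translate([640, 633, 0]) cylinder(h = 1533, r = 178); translate([640, 633, 0]) cylinder(h = 1533, r = 105); }


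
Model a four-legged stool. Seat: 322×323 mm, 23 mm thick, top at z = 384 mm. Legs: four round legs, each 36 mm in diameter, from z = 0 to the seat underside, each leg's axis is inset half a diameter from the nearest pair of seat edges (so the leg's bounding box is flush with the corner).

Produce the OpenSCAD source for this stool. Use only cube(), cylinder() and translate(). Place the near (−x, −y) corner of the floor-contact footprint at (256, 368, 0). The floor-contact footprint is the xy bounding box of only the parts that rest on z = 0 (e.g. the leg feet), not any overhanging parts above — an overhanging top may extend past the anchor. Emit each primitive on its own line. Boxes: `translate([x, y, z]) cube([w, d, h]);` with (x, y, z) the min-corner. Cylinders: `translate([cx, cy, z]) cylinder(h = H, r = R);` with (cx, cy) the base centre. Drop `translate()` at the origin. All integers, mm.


translate([256, 368, 361]) cube([322, 323, 23]);
translate([274, 386, 0]) cylinder(h = 361, r = 18);
translate([560, 386, 0]) cylinder(h = 361, r = 18);
translate([274, 673, 0]) cylinder(h = 361, r = 18);
translate([560, 673, 0]) cylinder(h = 361, r = 18);


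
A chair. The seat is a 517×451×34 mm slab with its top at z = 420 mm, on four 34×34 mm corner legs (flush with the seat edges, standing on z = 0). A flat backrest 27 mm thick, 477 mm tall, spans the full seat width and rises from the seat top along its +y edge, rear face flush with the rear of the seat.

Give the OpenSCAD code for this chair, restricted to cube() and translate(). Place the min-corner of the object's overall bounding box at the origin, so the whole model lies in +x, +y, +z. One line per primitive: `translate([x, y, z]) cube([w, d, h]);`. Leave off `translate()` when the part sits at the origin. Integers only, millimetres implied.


translate([0, 0, 386]) cube([517, 451, 34]);
cube([34, 34, 386]);
translate([483, 0, 0]) cube([34, 34, 386]);
translate([0, 417, 0]) cube([34, 34, 386]);
translate([483, 417, 0]) cube([34, 34, 386]);
translate([0, 424, 420]) cube([517, 27, 477]);


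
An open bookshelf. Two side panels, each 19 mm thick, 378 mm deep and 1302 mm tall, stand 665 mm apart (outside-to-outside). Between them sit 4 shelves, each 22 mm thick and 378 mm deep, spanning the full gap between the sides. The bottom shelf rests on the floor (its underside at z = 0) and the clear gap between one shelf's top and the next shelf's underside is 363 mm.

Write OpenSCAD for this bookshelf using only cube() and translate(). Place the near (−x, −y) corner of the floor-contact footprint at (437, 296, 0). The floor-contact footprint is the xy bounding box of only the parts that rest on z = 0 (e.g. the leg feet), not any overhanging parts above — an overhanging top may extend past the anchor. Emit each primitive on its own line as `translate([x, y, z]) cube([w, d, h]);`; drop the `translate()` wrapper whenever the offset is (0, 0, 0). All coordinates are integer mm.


translate([437, 296, 0]) cube([19, 378, 1302]);
translate([1083, 296, 0]) cube([19, 378, 1302]);
translate([456, 296, 0]) cube([627, 378, 22]);
translate([456, 296, 385]) cube([627, 378, 22]);
translate([456, 296, 770]) cube([627, 378, 22]);
translate([456, 296, 1155]) cube([627, 378, 22]);


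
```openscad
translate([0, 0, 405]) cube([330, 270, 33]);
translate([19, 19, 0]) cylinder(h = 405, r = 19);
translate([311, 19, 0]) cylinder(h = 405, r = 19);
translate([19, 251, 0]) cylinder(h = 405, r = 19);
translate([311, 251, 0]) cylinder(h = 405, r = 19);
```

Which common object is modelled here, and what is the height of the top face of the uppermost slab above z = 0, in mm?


A stool. The seat height is 438 mm.

A 330×270×33 slab at z = 405 on four corner cylinders — a stool. The seat top is 405 + 33 = 438 mm.


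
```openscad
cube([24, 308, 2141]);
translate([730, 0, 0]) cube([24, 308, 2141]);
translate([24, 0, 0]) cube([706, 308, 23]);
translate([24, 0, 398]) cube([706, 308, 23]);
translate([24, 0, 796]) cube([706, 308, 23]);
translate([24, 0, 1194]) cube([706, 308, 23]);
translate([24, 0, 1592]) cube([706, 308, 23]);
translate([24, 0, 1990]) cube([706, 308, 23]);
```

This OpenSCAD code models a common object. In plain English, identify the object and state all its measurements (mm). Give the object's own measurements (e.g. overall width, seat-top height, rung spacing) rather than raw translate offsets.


An open bookshelf. Two side panels, each 24 mm thick, 308 mm deep and 2141 mm tall, stand 754 mm apart (outside-to-outside). Between them sit 6 shelves, each 23 mm thick and 308 mm deep, spanning the full gap between the sides. The bottom shelf rests on the floor (its underside at z = 0) and the clear gap between one shelf's top and the next shelf's underside is 375 mm.


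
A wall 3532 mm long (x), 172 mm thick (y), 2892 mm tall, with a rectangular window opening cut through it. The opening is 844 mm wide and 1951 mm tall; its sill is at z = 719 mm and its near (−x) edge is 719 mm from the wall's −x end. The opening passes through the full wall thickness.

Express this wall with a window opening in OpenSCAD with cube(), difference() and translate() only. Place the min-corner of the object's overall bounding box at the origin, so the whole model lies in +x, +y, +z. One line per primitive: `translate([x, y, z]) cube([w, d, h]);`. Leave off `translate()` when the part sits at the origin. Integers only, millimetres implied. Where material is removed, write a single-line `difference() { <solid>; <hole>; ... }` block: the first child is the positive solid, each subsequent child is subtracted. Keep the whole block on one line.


difference() { cube([3532, 172, 2892]); translate([719, 0, 719]) cube([844, 172, 1951]); }


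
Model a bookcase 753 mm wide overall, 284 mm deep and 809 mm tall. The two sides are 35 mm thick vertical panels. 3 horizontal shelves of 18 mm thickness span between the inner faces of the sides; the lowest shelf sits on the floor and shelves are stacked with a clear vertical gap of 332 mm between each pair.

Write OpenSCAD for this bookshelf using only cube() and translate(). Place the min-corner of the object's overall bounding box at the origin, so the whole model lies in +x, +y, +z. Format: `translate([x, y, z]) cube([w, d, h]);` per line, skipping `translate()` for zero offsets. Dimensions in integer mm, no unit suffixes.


cube([35, 284, 809]);
translate([718, 0, 0]) cube([35, 284, 809]);
translate([35, 0, 0]) cube([683, 284, 18]);
translate([35, 0, 350]) cube([683, 284, 18]);
translate([35, 0, 700]) cube([683, 284, 18]);


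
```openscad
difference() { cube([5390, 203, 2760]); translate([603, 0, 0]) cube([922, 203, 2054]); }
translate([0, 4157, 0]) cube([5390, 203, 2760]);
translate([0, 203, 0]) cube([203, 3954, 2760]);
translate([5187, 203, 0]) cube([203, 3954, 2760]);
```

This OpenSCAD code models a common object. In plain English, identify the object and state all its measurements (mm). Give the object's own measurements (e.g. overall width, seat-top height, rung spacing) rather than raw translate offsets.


A single room: four walls, each 2760 mm tall and 203 mm thick, enclosing an outside footprint 5390×4360 mm (x × y), no floor or roof. The front and back walls (−y and +y sides) run the full x-width; the side walls fit between their inner faces. A door opening 922 mm wide and 2054 mm tall is cut through the front wall from the floor up, its −x edge 603 mm from the wall's −x end.


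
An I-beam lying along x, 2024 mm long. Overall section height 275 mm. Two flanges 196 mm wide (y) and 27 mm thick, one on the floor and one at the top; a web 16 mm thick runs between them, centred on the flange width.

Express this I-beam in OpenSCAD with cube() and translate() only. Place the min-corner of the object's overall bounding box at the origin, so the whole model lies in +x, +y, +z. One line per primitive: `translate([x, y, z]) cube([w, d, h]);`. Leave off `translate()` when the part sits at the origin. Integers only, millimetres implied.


cube([2024, 196, 27]);
translate([0, 90, 27]) cube([2024, 16, 221]);
translate([0, 0, 248]) cube([2024, 196, 27]);


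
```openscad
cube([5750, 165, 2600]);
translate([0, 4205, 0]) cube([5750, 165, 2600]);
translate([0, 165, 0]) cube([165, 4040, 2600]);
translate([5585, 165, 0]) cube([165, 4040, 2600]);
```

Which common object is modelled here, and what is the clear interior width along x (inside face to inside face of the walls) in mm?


A house (or room) frame. The interior width is 5420 mm.

Four 2600 mm walls enclosing a rectangle with no floor or roof — a room or house frame. Outside width is 5750 mm and wall thickness is 165 mm, so the interior width is 5750 − 2 × 165 = 5420 mm.


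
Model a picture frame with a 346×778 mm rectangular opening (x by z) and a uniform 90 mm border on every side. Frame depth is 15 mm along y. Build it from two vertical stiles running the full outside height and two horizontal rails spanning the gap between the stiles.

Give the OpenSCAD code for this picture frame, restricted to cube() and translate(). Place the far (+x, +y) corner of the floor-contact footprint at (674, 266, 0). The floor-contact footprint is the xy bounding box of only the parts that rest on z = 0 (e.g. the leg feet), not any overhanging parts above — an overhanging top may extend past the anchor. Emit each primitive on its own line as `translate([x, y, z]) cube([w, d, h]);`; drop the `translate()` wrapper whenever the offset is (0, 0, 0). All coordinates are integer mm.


translate([148, 251, 0]) cube([90, 15, 958]);
translate([584, 251, 0]) cube([90, 15, 958]);
translate([238, 251, 0]) cube([346, 15, 90]);
translate([238, 251, 868]) cube([346, 15, 90]);


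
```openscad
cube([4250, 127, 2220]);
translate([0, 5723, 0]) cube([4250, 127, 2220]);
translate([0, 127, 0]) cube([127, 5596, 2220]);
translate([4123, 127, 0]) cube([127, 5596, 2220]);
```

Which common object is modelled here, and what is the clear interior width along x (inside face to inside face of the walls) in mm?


A house (or room) frame. The interior width is 3996 mm.

Four 2220 mm walls enclosing a rectangle with no floor or roof — a room or house frame. Outside width is 4250 mm and wall thickness is 127 mm, so the interior width is 4250 − 2 × 127 = 3996 mm.


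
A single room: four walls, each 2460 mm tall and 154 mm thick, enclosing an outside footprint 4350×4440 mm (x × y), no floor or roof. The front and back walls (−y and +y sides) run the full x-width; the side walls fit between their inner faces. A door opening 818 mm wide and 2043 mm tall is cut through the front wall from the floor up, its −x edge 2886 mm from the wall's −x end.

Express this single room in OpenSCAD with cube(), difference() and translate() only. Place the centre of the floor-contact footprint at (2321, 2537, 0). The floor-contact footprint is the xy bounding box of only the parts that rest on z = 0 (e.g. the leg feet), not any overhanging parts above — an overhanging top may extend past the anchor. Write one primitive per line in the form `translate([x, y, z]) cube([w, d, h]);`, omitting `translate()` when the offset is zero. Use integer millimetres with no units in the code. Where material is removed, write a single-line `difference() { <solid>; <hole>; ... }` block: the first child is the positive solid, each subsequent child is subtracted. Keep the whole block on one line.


difference() { translate([146, 317, 0]) cube([4350, 154, 2460]); translate([3032, 317, 0]) cube([818, 154, 2043]); }
translate([146, 4603, 0]) cube([4350, 154, 2460]);
translate([146, 471, 0]) cube([154, 4132, 2460]);
translate([4342, 471, 0]) cube([154, 4132, 2460]);


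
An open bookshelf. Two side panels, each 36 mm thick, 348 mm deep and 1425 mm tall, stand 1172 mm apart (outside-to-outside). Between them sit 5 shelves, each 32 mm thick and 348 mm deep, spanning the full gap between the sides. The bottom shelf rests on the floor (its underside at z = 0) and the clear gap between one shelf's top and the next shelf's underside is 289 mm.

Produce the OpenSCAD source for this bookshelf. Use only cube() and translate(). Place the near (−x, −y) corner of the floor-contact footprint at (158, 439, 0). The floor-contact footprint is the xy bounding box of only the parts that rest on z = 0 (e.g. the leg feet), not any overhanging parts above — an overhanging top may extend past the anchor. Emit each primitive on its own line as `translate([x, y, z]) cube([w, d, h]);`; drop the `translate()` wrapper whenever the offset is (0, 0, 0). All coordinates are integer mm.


translate([158, 439, 0]) cube([36, 348, 1425]);
translate([1294, 439, 0]) cube([36, 348, 1425]);
translate([194, 439, 0]) cube([1100, 348, 32]);
translate([194, 439, 321]) cube([1100, 348, 32]);
translate([194, 439, 642]) cube([1100, 348, 32]);
translate([194, 439, 963]) cube([1100, 348, 32]);
translate([194, 439, 1284]) cube([1100, 348, 32]);


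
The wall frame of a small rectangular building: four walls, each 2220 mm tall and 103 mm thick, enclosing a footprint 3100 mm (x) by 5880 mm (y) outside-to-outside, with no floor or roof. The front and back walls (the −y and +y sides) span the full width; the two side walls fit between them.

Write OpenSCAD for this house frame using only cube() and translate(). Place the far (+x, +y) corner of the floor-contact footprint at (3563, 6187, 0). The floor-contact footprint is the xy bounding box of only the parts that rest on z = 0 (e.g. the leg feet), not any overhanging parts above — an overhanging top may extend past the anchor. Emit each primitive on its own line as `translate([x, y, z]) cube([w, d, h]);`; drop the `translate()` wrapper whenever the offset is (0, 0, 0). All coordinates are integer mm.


translate([463, 307, 0]) cube([3100, 103, 2220]);
translate([463, 6084, 0]) cube([3100, 103, 2220]);
translate([463, 410, 0]) cube([103, 5674, 2220]);
translate([3460, 410, 0]) cube([103, 5674, 2220]);


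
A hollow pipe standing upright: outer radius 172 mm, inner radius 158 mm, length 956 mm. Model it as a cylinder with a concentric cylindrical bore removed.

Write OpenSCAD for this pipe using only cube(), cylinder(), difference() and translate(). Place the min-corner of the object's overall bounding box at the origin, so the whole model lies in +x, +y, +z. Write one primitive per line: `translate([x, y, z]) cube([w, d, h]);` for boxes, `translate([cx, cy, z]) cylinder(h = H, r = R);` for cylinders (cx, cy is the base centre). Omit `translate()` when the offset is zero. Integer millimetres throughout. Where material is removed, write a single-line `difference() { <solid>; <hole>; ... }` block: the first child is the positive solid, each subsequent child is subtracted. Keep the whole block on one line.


difference() { translate([172, 172, 0]) cylinder(h = 956, r = 172); translate([172, 172, 0]) cylinder(h = 956, r = 158); }


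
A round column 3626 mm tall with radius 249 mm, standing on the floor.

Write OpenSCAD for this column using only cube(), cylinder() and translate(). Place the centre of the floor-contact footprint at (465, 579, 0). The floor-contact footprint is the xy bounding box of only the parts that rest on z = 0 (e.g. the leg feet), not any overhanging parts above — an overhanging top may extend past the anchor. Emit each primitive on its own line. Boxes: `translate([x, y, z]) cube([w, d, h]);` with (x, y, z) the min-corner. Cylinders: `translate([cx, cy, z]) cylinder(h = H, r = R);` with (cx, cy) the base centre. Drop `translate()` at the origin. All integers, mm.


translate([465, 579, 0]) cylinder(h = 3626, r = 249);


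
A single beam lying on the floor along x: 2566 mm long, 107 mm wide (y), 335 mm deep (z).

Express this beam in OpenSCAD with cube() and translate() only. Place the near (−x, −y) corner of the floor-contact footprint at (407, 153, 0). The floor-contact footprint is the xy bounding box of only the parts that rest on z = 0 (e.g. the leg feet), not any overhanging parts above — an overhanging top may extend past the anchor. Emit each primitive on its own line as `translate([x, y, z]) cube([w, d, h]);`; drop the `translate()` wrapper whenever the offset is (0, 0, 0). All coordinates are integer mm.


translate([407, 153, 0]) cube([2566, 107, 335]);


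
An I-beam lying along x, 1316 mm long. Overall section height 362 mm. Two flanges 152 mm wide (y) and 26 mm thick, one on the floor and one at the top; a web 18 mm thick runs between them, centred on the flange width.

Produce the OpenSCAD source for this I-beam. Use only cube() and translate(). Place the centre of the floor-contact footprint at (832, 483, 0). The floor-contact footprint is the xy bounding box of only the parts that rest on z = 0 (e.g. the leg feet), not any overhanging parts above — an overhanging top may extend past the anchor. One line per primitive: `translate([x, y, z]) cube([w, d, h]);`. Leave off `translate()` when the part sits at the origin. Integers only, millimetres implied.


translate([174, 407, 0]) cube([1316, 152, 26]);
translate([174, 474, 26]) cube([1316, 18, 310]);
translate([174, 407, 336]) cube([1316, 152, 26]);


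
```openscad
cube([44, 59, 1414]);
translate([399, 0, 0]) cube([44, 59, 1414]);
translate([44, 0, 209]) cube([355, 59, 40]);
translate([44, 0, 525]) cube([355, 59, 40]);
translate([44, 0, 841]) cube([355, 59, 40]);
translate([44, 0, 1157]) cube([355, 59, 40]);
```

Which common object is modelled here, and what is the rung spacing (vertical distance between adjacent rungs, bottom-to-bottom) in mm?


A ladder. The rung spacing is 316 mm.

Two tall 44×59 posts with 4 short bars between them — a ladder. Adjacent rungs sit at z = 209 and z = 525, so the spacing is 525 − 209 = 316 mm.


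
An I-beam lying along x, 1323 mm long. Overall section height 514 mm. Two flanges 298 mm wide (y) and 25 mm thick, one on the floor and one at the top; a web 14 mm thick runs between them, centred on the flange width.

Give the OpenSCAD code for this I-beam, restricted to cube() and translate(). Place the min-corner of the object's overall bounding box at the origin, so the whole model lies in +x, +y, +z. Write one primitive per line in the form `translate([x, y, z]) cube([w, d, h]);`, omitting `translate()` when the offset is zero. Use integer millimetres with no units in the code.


cube([1323, 298, 25]);
translate([0, 142, 25]) cube([1323, 14, 464]);
translate([0, 0, 489]) cube([1323, 298, 25]);


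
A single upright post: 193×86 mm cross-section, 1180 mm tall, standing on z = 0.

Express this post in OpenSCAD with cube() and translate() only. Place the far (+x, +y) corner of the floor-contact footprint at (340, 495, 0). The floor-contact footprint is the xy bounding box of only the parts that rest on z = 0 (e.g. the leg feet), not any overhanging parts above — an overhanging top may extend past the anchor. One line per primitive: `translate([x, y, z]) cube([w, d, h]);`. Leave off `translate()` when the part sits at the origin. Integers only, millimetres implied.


translate([147, 409, 0]) cube([193, 86, 1180]);


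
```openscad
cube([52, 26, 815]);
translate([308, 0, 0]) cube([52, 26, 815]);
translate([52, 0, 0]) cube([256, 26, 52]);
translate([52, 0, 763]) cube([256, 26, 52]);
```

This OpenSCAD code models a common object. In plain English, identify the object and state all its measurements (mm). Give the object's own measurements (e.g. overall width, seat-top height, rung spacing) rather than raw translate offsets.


A rectangular picture frame lying in the x–z plane (depth along y). The opening is 256 mm wide (x) by 711 mm tall (z), surrounded by a border 52 mm wide on all four sides. The frame is 26 mm deep and is made of two full-height vertical stiles with two horizontal rails fitted between them.


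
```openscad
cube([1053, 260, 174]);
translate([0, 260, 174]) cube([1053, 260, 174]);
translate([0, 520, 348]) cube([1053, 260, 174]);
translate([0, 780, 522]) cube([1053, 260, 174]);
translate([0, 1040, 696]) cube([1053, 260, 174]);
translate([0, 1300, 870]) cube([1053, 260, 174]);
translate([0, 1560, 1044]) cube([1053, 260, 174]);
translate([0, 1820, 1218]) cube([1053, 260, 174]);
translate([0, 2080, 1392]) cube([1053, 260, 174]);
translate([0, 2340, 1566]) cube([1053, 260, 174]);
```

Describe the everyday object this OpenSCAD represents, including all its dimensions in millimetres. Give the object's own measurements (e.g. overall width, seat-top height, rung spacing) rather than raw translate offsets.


A straight staircase of 10 solid steps. Each step is 1053 mm wide (x), 260 mm deep (y, the going) and 174 mm tall (the rise). The first step rests on the floor; each subsequent step sits one going further in +y and one rise higher in +z, directly behind and above the previous step with no overlap.


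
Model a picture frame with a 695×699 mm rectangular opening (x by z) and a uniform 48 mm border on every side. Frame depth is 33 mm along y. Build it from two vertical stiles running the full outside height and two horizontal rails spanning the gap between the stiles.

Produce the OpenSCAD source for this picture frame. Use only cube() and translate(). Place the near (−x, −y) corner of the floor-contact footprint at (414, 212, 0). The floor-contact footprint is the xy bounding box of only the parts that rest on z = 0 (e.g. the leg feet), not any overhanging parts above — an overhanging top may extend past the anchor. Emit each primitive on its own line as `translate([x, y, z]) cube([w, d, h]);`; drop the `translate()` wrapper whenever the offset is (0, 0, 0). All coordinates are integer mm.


translate([414, 212, 0]) cube([48, 33, 795]);
translate([1157, 212, 0]) cube([48, 33, 795]);
translate([462, 212, 0]) cube([695, 33, 48]);
translate([462, 212, 747]) cube([695, 33, 48]);


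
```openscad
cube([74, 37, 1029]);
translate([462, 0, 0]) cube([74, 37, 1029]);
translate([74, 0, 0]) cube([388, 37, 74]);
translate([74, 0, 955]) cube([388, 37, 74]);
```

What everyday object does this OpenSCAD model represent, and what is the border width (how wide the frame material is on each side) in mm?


A picture frame. The border width is 74 mm.

Four thin pieces enclosing a rectangular opening — a picture frame. The two full-height stiles are 1029 mm tall; the top rail sits at z = 955 and is 74 mm tall, so the border above the opening is 1029 − 955 = 74 mm, matching the stile x-width.


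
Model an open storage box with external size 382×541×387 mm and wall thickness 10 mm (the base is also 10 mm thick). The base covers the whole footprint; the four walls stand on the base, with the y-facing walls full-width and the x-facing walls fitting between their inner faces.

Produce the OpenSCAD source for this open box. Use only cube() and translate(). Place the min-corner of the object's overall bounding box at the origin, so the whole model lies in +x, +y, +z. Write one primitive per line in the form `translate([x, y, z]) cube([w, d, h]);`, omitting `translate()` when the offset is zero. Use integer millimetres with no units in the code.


cube([382, 541, 10]);
translate([0, 0, 10]) cube([382, 10, 377]);
translate([0, 531, 10]) cube([382, 10, 377]);
translate([0, 10, 10]) cube([10, 521, 377]);
translate([372, 10, 10]) cube([10, 521, 377]);


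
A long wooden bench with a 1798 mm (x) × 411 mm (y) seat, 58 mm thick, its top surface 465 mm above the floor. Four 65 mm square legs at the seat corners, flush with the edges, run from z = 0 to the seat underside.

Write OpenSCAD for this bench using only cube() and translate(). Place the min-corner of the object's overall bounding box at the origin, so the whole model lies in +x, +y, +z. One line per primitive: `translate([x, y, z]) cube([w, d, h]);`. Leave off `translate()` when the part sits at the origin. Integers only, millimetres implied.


// leg_h = 465 − 58 = 407
translate([0, 0, 407]) cube([1798, 411, 58]);
cube([65, 65, 407]);
translate([0, 346, 0]) cube([65, 65, 407]);
translate([1733, 0, 0]) cube([65, 65, 407]);
translate([1733, 346, 0]) cube([65, 65, 407]);


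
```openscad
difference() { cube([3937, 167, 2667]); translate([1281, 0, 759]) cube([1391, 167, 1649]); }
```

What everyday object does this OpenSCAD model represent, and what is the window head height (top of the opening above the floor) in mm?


A wall with a window opening. The window head height is 2408 mm.

A wall with a rectangular opening subtracted — a window. Sill at z = 759, opening 1649 mm tall, so the head is at 759 + 1649 = 2408 mm.


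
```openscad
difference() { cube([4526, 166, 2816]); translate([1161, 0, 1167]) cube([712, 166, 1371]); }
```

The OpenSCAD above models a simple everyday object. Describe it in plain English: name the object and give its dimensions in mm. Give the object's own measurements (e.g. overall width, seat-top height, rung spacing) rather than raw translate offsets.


A wall 4526 mm long (x), 166 mm thick (y), 2816 mm tall, with a rectangular window opening cut through it. The opening is 712 mm wide and 1371 mm tall; its sill is at z = 1167 mm and its near (−x) edge is 1161 mm from the wall's −x end. The opening passes through the full wall thickness.
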